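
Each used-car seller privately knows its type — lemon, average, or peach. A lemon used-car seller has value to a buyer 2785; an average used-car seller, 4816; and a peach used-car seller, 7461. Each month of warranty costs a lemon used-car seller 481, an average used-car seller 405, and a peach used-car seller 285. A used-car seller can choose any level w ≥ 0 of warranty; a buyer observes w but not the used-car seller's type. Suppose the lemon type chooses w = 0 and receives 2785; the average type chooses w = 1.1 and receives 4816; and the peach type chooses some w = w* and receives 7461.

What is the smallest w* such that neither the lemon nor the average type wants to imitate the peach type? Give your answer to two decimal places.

Lemon type (on-path payoff 2785) won't mimic when 2785 ≥ 7461 − 481·w*, i.e. w* ≥ 9.72.
Average type (on-path payoff 4816 − 405×1.1 = 4370.5) won't mimic when 4370.5 ≥ 7461 − 405·w*, i.e. w* ≥ 7.63.
Both must hold, so w* = max(9.72, 7.63) = 9.72. The lemon type's constraint binds.

9.72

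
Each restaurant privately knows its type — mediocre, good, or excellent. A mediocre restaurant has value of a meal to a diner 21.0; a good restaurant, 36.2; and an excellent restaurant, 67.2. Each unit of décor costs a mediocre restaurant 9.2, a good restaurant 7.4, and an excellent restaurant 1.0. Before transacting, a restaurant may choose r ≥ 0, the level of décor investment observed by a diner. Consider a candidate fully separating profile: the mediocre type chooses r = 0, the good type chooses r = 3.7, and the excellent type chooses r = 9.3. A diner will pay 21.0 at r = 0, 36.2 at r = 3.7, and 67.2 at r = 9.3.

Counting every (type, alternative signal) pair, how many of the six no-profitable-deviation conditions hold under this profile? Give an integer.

5

Mediocre (own payoff 21.0): to r=3.7 gives 36.2 − 9.2×3.7 = 2.16 → no gain ✓; to r=9.3 gives 67.2 − 9.2×9.3 = -18.36 → no gain ✓.
Good (own payoff 36.2 − 7.4×3.7 = 8.82): to r=0 gives 21.0 → profitable ✗; to r=9.3 gives 67.2 − 7.4×9.3 = -1.62 → no gain ✓.
Excellent (own payoff 67.2 − 1.0×9.3 = 57.9): to r=0 gives 21.0 → no gain ✓; to r=3.7 gives 36.2 − 1.0×3.7 = 32.5 → no gain ✓.
5 of the 6 constraints hold; not an equilibrium.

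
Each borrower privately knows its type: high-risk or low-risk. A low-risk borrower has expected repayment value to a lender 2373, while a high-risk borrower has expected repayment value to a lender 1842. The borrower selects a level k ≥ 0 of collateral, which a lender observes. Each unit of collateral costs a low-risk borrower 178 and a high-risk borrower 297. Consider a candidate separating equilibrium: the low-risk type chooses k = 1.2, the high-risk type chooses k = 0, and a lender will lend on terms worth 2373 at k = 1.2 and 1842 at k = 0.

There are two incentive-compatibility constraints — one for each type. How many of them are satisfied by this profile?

High-risk type: stay at 0 → 1842; mimic → 2373 − 297 × 1.2 = 2016.6. IC fails (1842 < 2016.6).
Low-risk type: signal → 2373 − 178 × 1.2 = 2159.4; deviate to 0 → 1842. IC holds (2159.4 ≥ 1842).
1 of 2 constraints hold, so this profile is not an equilibrium.

1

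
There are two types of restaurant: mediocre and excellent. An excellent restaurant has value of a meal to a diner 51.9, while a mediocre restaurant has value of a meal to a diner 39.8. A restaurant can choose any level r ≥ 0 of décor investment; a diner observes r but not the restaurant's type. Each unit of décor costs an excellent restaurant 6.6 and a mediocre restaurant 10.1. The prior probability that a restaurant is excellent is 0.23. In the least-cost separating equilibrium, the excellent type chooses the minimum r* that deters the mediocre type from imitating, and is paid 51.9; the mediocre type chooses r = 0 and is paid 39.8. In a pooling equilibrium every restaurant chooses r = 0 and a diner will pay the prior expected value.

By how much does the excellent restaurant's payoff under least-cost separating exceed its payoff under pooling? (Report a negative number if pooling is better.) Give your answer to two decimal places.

Least-cost separating signal: r* solves 39.8 = 51.9 − 10.1·r*, so r* = (51.9 − 39.8)/10.1 ≈ 1.1980.
Excellent type's separating payoff: 51.9 − 6.6 × r* = 51.9 − 6.6 × (51.9 − 39.8)/10.1 = 51.9 − 79.86/10.1 ≈ 43.9931.
Pooling payoff: 0.23 × 51.9 + 0.77 × 39.8 = 42.583.
Difference: 43.9931 − 42.583 = 1.4101, i.e. 1.41 to two decimal places.
The excellent type prefers to separate.

1.41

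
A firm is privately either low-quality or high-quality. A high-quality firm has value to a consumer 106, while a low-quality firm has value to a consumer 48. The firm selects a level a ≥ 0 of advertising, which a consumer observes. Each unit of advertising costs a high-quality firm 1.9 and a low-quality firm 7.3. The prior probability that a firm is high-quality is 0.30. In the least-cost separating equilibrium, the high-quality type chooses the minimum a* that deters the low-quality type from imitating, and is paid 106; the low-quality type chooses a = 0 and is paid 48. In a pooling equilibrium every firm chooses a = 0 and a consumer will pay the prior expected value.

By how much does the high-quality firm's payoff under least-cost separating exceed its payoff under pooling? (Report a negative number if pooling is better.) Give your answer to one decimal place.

25.5

Least-cost separating signal: a* solves 48 = 106 − 7.3·a*, so a* = (106 − 48)/7.3 ≈ 7.9452.
High-quality type's separating payoff: 106 − 1.9 × a* = 106 − 1.9 × (106 − 48)/7.3 = 106 − 110.2/7.3 ≈ 90.904.
Pooling payoff: 0.30 × 106 + 0.70 × 48 = 65.4.
Difference: 90.904 − 65.4 = 25.504, i.e. 25.5 to one decimal place.
The high-quality type prefers to separate.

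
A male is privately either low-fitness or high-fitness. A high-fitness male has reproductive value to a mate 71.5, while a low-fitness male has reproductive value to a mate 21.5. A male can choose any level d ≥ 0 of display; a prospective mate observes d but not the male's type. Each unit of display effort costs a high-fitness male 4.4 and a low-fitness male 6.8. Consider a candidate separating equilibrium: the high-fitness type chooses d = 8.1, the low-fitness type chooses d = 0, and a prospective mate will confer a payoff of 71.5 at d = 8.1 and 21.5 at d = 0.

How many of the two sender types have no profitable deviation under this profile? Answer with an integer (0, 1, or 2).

Low-fitness type: stay at 0 → 21.5; mimic → 71.5 − 6.8 × 8.1 = 16.42. IC holds (21.5 ≥ 16.42).
High-fitness type: signal → 71.5 − 4.4 × 8.1 = 35.86; deviate to 0 → 21.5. IC holds (35.86 ≥ 21.5).
2 of 2 constraints hold, so this is a separating equilibrium.

2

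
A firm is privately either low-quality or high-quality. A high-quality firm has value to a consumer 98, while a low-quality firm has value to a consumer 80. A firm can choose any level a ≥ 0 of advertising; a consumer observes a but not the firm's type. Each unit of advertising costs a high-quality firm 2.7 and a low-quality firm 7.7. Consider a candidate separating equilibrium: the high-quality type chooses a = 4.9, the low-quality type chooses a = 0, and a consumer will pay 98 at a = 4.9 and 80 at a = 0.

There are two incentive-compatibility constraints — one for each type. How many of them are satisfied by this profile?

2

High-quality type: signal → 98 − 2.7 × 4.9 = 84.77; deviate to 0 → 80. IC holds (84.77 ≥ 80).
Low-quality type: stay at 0 → 80; mimic → 98 − 7.7 × 4.9 = 60.27. IC holds (80 ≥ 60.27).
2 of 2 constraints hold, so this is a separating equilibrium.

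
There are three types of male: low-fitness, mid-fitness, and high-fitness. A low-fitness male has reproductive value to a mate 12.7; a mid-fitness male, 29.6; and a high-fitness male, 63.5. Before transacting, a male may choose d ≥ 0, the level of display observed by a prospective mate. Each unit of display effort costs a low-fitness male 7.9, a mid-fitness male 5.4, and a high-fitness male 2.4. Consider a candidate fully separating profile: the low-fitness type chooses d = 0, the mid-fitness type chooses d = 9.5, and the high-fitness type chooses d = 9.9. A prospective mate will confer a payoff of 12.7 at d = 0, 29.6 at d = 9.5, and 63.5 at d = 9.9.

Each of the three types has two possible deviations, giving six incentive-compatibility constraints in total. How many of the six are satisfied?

High-fitness (own payoff 63.5 − 2.4×9.9 = 39.74): to d=0 gives 12.7 → no gain ✓; to d=9.5 gives 29.6 − 2.4×9.5 = 6.8 → no gain ✓.
Mid-fitness (own payoff 29.6 − 5.4×9.5 = -21.7): to d=0 gives 12.7 → profitable ✗; to d=9.9 gives 63.5 − 5.4×9.9 = 10.04 → profitable ✗.
Low-fitness (own payoff 12.7): to d=9.5 gives 29.6 − 7.9×9.5 = -45.45 → no gain ✓; to d=9.9 gives 63.5 − 7.9×9.9 = -14.71 → no gain ✓.
4 of the 6 constraints hold; not an equilibrium.

4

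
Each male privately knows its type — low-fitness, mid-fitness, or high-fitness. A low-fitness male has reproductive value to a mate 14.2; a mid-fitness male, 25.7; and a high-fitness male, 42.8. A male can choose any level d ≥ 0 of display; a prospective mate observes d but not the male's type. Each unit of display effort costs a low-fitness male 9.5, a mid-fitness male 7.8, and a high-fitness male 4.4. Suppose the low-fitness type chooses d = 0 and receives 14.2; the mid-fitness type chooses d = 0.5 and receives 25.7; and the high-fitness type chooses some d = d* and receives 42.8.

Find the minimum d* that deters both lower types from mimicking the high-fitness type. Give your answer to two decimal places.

3.01

Low-fitness type (on-path payoff 14.2) won't mimic when 14.2 ≥ 42.8 − 9.5·d*, i.e. d* ≥ 3.01.
Mid-fitness type (on-path payoff 25.7 − 7.8×0.5 = 21.8) won't mimic when 21.8 ≥ 42.8 − 7.8·d*, i.e. d* ≥ 2.69.
Both must hold, so d* = max(3.01, 2.69) = 3.01. The low-fitness type's constraint binds.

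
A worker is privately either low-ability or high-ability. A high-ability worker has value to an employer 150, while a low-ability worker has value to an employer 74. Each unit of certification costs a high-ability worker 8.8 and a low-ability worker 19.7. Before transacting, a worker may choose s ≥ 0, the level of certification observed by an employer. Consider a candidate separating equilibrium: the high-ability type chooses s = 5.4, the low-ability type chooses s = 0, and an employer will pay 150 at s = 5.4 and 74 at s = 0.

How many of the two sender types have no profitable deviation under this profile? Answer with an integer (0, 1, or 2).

2

High-ability type: signal → 150 − 8.8 × 5.4 = 102.48; deviate to 0 → 74. IC holds (102.48 ≥ 74).
Low-ability type: stay at 0 → 74; mimic → 150 − 19.7 × 5.4 = 43.62. IC holds (74 ≥ 43.62).
2 of 2 constraints hold, so this is a separating equilibrium.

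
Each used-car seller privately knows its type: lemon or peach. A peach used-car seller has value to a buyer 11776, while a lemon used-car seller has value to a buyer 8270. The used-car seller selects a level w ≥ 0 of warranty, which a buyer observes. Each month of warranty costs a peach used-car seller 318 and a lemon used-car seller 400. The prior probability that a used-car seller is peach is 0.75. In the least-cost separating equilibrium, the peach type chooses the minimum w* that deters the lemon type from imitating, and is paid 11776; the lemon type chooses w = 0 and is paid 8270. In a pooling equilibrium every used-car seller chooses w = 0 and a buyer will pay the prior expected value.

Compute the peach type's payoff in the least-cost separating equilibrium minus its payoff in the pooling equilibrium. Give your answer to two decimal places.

-1910.77

Least-cost separating signal: w* solves 8270 = 11776 − 400·w*, so w* = (11776 − 8270)/400 = 8.765.
Peach type's separating payoff: 11776 − 318 × w* = 11776 − 318 × (11776 − 8270)/400 = 11776 − 1114908/400 = 8988.73.
Pooling payoff: 0.75 × 11776 + 0.25 × 8270 = 10899.5.
Difference: 8988.73 − 10899.5 = -1910.77.
The peach type would prefer the pooling outcome.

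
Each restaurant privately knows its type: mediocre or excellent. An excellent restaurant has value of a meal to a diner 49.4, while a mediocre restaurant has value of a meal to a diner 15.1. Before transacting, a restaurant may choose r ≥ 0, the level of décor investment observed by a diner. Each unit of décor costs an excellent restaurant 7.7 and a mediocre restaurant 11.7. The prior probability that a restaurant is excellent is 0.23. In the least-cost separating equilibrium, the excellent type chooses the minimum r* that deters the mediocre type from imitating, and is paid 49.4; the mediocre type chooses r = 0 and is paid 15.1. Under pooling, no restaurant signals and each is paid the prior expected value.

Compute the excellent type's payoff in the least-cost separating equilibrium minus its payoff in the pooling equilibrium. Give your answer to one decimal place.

Least-cost separating signal: r* solves 15.1 = 49.4 − 11.7·r*, so r* = (49.4 − 15.1)/11.7 ≈ 2.9316.
Excellent type's separating payoff: 49.4 − 7.7 × r* = 49.4 − 7.7 × (49.4 − 15.1)/11.7 = 49.4 − 264.11/11.7 ≈ 26.826.
Pooling payoff: 0.23 × 49.4 + 0.77 × 15.1 = 22.989.
Difference: 26.826 − 22.989 = 3.837, i.e. 3.8 to one decimal place.
The excellent type prefers to separate.

3.8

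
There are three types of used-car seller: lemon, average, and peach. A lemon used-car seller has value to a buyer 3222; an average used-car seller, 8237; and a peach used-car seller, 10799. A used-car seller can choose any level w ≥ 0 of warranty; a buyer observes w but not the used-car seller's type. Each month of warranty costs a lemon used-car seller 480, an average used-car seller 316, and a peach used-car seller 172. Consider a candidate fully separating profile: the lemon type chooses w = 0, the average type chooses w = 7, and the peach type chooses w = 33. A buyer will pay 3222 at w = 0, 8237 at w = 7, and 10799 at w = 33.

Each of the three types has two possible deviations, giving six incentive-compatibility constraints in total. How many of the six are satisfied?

4

Lemon (own payoff 3222): to w=7 gives 8237 − 480×7 = 4877 → profitable ✗; to w=33 gives 10799 − 480×33 = -5041 → no gain ✓.
Peach (own payoff 10799 − 172×33 = 5123): to w=0 gives 3222 → no gain ✓; to w=7 gives 8237 − 172×7 = 7033 → profitable ✗.
Average (own payoff 8237 − 316×7 = 6025): to w=0 gives 3222 → no gain ✓; to w=33 gives 10799 − 316×33 = 371 → no gain ✓.
4 of the 6 constraints hold; not an equilibrium.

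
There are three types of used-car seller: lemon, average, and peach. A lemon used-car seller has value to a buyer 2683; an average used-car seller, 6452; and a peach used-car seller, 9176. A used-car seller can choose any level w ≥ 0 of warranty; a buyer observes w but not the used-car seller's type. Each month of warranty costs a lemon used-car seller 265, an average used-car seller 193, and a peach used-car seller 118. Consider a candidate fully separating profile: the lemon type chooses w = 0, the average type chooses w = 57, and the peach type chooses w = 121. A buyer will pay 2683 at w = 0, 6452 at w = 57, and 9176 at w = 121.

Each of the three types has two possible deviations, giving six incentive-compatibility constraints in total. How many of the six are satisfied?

Lemon (own payoff 2683): to w=57 gives 6452 − 265×57 = -8653 → no gain ✓; to w=121 gives 9176 − 265×121 = -22889 → no gain ✓.
Average (own payoff 6452 − 193×57 = -4549): to w=0 gives 2683 → profitable ✗; to w=121 gives 9176 − 193×121 = -14177 → no gain ✓.
Peach (own payoff 9176 − 118×121 = -5102): to w=0 gives 2683 → profitable ✗; to w=57 gives 6452 − 118×57 = -274 → profitable ✗.
3 of the 6 constraints hold; not an equilibrium.

3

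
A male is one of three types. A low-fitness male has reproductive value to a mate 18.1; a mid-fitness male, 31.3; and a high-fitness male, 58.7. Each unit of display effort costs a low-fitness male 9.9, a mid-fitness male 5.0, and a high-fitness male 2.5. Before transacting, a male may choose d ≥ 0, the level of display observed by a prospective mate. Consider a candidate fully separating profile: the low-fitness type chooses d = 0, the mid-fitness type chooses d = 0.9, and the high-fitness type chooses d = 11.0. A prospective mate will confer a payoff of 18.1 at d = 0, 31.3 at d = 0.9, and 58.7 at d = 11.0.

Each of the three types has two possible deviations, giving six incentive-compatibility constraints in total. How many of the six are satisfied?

5

Mid-fitness (own payoff 31.3 − 5.0×0.9 = 26.8): to d=0 gives 18.1 → no gain ✓; to d=11.0 gives 58.7 − 5.0×11.0 = 3.7 → no gain ✓.
High-fitness (own payoff 58.7 − 2.5×11.0 = 31.2): to d=0 gives 18.1 → no gain ✓; to d=0.9 gives 31.3 − 2.5×0.9 = 29.05 → no gain ✓.
Low-fitness (own payoff 18.1): to d=0.9 gives 31.3 − 9.9×0.9 = 22.39 → profitable ✗; to d=11.0 gives 58.7 − 9.9×11.0 = -50.2 → no gain ✓.
5 of the 6 constraints hold; not an equilibrium.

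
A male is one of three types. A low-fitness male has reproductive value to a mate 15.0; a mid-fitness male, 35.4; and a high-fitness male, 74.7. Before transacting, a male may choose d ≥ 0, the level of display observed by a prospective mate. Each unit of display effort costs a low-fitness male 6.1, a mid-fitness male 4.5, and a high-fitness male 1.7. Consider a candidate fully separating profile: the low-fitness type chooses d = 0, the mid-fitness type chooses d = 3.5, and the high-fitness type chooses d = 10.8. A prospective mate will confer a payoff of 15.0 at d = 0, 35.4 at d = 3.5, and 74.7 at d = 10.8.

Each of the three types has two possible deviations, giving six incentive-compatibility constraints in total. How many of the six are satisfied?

5

Mid-fitness (own payoff 35.4 − 4.5×3.5 = 19.65): to d=0 gives 15.0 → no gain ✓; to d=10.8 gives 74.7 − 4.5×10.8 = 26.1 → profitable ✗.
Low-fitness (own payoff 15.0): to d=3.5 gives 35.4 − 6.1×3.5 = 14.05 → no gain ✓; to d=10.8 gives 74.7 − 6.1×10.8 = 8.82 → no gain ✓.
High-fitness (own payoff 74.7 − 1.7×10.8 = 56.34): to d=0 gives 15.0 → no gain ✓; to d=3.5 gives 35.4 − 1.7×3.5 = 29.45 → no gain ✓.
5 of the 6 constraints hold; not an equilibrium.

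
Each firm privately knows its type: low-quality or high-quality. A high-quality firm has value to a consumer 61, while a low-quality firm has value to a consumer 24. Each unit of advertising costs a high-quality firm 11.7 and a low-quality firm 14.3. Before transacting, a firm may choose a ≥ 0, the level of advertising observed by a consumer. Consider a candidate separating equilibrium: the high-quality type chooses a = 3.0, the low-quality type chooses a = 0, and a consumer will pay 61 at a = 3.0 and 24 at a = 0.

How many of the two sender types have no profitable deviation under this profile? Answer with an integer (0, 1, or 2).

High-quality type: signal → 61 − 11.7 × 3.0 = 25.9; deviate to 0 → 24. IC holds (25.9 ≥ 24).
Low-quality type: stay at 0 → 24; mimic → 61 − 14.3 × 3.0 = 18.1. IC holds (24 ≥ 18.1).
2 of 2 constraints hold, so this is a separating equilibrium.

2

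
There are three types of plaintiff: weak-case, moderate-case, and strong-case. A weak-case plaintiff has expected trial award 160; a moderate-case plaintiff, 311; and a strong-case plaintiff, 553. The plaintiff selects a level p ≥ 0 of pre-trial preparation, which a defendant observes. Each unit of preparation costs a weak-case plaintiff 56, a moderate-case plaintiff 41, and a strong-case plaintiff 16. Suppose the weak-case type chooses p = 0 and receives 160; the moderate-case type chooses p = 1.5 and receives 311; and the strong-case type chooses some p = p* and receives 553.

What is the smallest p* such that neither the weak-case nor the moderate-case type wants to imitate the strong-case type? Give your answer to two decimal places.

Moderate-case type (on-path payoff 311 − 41×1.5 = 249.5) won't mimic when 249.5 ≥ 553 − 41·p*, i.e. p* ≥ 7.40.
Weak-case type (on-path payoff 160) won't mimic when 160 ≥ 553 − 56·p*, i.e. p* ≥ 7.02.
Both must hold, so p* = max(7.02, 7.40) = 7.40. The moderate-case type's constraint binds.

7.40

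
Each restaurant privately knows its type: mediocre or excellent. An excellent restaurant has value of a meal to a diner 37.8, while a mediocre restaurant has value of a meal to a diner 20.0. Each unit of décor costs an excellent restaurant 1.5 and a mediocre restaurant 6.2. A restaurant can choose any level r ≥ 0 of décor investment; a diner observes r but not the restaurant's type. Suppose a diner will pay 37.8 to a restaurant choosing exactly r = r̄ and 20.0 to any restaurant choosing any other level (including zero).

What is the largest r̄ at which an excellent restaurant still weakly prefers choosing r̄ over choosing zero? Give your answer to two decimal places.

Choosing r̄ yields the excellent type 37.8 − 1.5·r̄; choosing zero yields 20.0.
The excellent type is indifferent at 37.8 − 1.5·r̄ = 20.0, i.e. r̄ = (37.8 − 20.0) / 1.5 ≈ 11.87.
For any r̄ above 11.87 the excellent type would rather pool at zero, so separation collapses.

11.87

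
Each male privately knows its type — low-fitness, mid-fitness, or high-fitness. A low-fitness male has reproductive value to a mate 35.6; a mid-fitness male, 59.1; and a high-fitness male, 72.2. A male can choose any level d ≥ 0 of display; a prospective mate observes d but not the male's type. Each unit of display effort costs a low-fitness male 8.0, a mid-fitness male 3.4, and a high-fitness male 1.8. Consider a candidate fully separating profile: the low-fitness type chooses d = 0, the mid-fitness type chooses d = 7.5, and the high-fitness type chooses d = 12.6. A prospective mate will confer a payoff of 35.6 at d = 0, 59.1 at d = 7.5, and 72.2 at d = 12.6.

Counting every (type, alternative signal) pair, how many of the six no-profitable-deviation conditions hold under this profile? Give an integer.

Mid-fitness (own payoff 59.1 − 3.4×7.5 = 33.6): to d=0 gives 35.6 → profitable ✗; to d=12.6 gives 72.2 − 3.4×12.6 = 29.36 → no gain ✓.
Low-fitness (own payoff 35.6): to d=7.5 gives 59.1 − 8.0×7.5 = -0.9 → no gain ✓; to d=12.6 gives 72.2 − 8.0×12.6 = -28.6 → no gain ✓.
High-fitness (own payoff 72.2 − 1.8×12.6 = 49.52): to d=0 gives 35.6 → no gain ✓; to d=7.5 gives 59.1 − 1.8×7.5 = 45.6 → no gain ✓.
5 of the 6 constraints hold; not an equilibrium.

5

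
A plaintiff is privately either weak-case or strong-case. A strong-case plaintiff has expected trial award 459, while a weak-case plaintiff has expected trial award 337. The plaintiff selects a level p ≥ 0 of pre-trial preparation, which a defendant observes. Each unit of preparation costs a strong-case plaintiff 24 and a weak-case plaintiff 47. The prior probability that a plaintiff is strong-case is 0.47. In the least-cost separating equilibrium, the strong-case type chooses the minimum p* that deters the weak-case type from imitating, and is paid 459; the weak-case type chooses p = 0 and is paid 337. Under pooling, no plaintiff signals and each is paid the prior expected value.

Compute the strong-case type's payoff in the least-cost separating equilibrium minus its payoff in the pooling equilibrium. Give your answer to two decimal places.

2.36

Least-cost separating signal: p* solves 337 = 459 − 47·p*, so p* = (459 − 337)/47 ≈ 2.5957.
Strong-case type's separating payoff: 459 − 24 × p* = 459 − 24 × (459 − 337)/47 = 459 − 2928/47 ≈ 396.7021.
Pooling payoff: 0.47 × 459 + 0.53 × 337 = 394.34.
Difference: 396.7021 − 394.34 = 2.3621, i.e. 2.36 to two decimal places.
The strong-case type prefers to separate.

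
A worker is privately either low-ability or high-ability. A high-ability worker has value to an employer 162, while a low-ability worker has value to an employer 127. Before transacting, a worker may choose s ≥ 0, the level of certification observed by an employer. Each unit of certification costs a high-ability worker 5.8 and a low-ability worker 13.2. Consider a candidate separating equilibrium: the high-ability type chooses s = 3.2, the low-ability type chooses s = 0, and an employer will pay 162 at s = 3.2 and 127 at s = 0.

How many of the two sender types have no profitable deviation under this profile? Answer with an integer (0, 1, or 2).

2

High-ability type: signal → 162 − 5.8 × 3.2 = 143.44; deviate to 0 → 127. IC holds (143.44 ≥ 127).
Low-ability type: stay at 0 → 127; mimic → 162 − 13.2 × 3.2 = 119.76. IC holds (127 ≥ 119.76).
2 of 2 constraints hold, so this is a separating equilibrium.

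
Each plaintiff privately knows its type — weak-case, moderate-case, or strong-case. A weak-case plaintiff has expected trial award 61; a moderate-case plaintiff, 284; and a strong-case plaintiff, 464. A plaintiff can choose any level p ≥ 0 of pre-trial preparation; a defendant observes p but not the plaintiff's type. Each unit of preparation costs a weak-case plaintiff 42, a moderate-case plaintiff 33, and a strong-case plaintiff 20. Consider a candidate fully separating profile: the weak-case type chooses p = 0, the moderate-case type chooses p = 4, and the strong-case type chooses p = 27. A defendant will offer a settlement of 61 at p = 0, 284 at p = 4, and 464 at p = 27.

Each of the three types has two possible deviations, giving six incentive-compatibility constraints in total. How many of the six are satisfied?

3

Moderate-case (own payoff 284 − 33×4 = 152): to p=0 gives 61 → no gain ✓; to p=27 gives 464 − 33×27 = -427 → no gain ✓.
Weak-case (own payoff 61): to p=4 gives 284 − 42×4 = 116 → profitable ✗; to p=27 gives 464 − 42×27 = -670 → no gain ✓.
Strong-case (own payoff 464 − 20×27 = -76): to p=0 gives 61 → profitable ✗; to p=4 gives 284 − 20×4 = 204 → profitable ✗.
3 of the 6 constraints hold; not an equilibrium.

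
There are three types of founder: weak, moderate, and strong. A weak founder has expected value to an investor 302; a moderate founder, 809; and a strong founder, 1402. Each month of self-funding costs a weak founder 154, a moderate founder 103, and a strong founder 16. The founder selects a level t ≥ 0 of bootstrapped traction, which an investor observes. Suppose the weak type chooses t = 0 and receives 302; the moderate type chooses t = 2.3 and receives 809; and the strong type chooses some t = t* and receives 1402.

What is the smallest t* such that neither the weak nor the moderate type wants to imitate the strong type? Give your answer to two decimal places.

Moderate type (on-path payoff 809 − 103×2.3 = 572.1) won't mimic when 572.1 ≥ 1402 − 103·t*, i.e. t* ≥ 8.06.
Weak type (on-path payoff 302) won't mimic when 302 ≥ 1402 − 154·t*, i.e. t* ≥ 7.14.
Both must hold, so t* = max(7.14, 8.06) = 8.06. The moderate type's constraint binds.

8.06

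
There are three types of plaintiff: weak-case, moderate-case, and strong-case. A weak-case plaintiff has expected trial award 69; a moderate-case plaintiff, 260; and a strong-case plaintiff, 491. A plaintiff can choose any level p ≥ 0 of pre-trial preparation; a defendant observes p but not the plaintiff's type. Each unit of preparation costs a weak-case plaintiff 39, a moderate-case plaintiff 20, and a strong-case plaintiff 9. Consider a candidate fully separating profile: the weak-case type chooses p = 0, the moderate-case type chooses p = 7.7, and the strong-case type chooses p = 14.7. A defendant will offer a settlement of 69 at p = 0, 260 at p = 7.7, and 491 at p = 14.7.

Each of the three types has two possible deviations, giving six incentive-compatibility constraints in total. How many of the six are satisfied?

5

Strong-case (own payoff 491 − 9×14.7 = 358.7): to p=0 gives 69 → no gain ✓; to p=7.7 gives 260 − 9×7.7 = 190.7 → no gain ✓.
Weak-case (own payoff 69): to p=7.7 gives 260 − 39×7.7 = -40.3 → no gain ✓; to p=14.7 gives 491 − 39×14.7 = -82.3 → no gain ✓.
Moderate-case (own payoff 260 − 20×7.7 = 106): to p=0 gives 69 → no gain ✓; to p=14.7 gives 491 − 20×14.7 = 197 → profitable ✗.
5 of the 6 constraints hold; not an equilibrium.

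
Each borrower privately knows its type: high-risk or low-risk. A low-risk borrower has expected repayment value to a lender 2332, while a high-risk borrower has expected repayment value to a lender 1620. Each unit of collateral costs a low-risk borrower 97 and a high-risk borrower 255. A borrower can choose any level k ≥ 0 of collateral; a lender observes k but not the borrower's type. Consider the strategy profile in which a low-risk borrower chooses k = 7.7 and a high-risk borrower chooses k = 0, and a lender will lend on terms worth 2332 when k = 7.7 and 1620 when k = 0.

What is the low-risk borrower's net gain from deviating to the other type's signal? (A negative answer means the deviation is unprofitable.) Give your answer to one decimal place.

34.9

Playing k = 7.7 the low-risk borrower receives 2332 − 97 × 7.7 = 1585.1.
Deviating to k = 0 yields 1620 instead.
Gain from deviating: 1620 − 1585.1 = 34.9.
The gain is positive, so the low-risk type's incentive-compatibility constraint is violated — this profile is not a separating equilibrium.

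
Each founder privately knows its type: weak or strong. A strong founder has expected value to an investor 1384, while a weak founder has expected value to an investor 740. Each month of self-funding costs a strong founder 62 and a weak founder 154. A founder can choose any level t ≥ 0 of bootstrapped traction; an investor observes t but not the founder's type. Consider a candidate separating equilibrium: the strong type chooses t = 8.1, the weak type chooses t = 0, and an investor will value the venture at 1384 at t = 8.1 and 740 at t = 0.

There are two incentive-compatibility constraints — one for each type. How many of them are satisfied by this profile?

2

Weak type: stay at 0 → 740; mimic → 1384 − 154 × 8.1 = 136.6. IC holds (740 ≥ 136.6).
Strong type: signal → 1384 − 62 × 8.1 = 881.8; deviate to 0 → 740. IC holds (881.8 ≥ 740).
2 of 2 constraints hold, so this is a separating equilibrium.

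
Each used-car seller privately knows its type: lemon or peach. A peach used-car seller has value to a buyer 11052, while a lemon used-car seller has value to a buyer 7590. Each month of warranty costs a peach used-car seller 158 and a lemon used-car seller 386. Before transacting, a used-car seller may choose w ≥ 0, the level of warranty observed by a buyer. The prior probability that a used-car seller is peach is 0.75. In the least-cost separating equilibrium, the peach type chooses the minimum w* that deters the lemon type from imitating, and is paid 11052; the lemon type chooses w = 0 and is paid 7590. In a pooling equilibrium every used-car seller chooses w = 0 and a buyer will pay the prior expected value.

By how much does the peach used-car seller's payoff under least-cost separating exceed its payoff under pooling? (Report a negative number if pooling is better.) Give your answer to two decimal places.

Least-cost separating signal: w* solves 7590 = 11052 − 386·w*, so w* = (11052 − 7590)/386 ≈ 8.9689.
Peach type's separating payoff: 11052 − 158 × w* = 11052 − 158 × (11052 − 7590)/386 = 11052 − 546996/386 ≈ 9634.9119.
Pooling payoff: 0.75 × 11052 + 0.25 × 7590 = 10186.5.
Difference: 9634.9119 − 10186.5 = -551.5881, i.e. -551.59 to two decimal places.
The peach type would prefer the pooling outcome.

-551.59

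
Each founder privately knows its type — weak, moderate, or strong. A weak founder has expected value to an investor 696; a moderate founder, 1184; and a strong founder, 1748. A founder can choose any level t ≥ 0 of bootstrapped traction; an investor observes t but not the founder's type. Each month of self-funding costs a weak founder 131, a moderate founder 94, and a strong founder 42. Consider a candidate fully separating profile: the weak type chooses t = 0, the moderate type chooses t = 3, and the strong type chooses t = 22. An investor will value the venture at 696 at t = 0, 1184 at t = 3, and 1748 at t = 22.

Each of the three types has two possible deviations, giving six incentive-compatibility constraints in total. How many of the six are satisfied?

4

Moderate (own payoff 1184 − 94×3 = 902): to t=0 gives 696 → no gain ✓; to t=22 gives 1748 − 94×22 = -320 → no gain ✓.
Strong (own payoff 1748 − 42×22 = 824): to t=0 gives 696 → no gain ✓; to t=3 gives 1184 − 42×3 = 1058 → profitable ✗.
Weak (own payoff 696): to t=3 gives 1184 − 131×3 = 791 → profitable ✗; to t=22 gives 1748 − 131×22 = -1134 → no gain ✓.
4 of the 6 constraints hold; not an equilibrium.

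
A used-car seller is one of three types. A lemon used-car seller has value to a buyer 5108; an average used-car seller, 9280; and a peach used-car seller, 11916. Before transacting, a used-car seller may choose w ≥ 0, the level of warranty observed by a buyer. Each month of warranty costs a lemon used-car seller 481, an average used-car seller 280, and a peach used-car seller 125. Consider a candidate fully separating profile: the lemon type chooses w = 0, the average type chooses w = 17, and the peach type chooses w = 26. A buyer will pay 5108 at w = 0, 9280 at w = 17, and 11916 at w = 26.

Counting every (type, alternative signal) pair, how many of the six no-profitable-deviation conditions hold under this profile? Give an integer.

Peach (own payoff 11916 − 125×26 = 8666): to w=0 gives 5108 → no gain ✓; to w=17 gives 9280 − 125×17 = 7155 → no gain ✓.
Lemon (own payoff 5108): to w=17 gives 9280 − 481×17 = 1103 → no gain ✓; to w=26 gives 11916 − 481×26 = -590 → no gain ✓.
Average (own payoff 9280 − 280×17 = 4520): to w=0 gives 5108 → profitable ✗; to w=26 gives 11916 − 280×26 = 4636 → profitable ✗.
4 of the 6 constraints hold; not an equilibrium.

4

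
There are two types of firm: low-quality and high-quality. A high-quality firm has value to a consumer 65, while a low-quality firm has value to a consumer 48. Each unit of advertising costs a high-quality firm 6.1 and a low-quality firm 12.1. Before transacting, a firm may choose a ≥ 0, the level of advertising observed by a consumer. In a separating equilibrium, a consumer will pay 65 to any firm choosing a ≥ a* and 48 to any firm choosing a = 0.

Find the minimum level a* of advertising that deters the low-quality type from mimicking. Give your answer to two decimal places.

1.40

A low-quality firm choosing a = 0 receives 48.
Imitating at a* instead would pay 65 at cost 12.1·a*, netting 65 − 12.1·a*.
Indifference: 48 = 65 − 12.1·a*, so a* = (65 − 48) / 12.1 ≈ 1.40.
At a* the low-quality type's incentive constraint just binds; the high-quality type strictly prefers a* since its per-unit cost is lower.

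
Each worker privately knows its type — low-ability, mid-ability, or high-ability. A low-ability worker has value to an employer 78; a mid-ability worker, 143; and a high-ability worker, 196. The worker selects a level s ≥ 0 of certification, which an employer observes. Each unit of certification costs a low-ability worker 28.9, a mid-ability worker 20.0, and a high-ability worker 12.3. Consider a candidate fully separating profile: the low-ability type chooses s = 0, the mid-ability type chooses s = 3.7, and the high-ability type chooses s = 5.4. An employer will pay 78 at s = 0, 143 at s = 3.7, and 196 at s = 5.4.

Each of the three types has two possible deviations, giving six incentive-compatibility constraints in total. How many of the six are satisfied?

Mid-ability (own payoff 143 − 20.0×3.7 = 69): to s=0 gives 78 → profitable ✗; to s=5.4 gives 196 − 20.0×5.4 = 88 → profitable ✗.
Low-ability (own payoff 78): to s=3.7 gives 143 − 28.9×3.7 = 36.07 → no gain ✓; to s=5.4 gives 196 − 28.9×5.4 = 39.94 → no gain ✓.
High-ability (own payoff 196 − 12.3×5.4 = 129.58): to s=0 gives 78 → no gain ✓; to s=3.7 gives 143 − 12.3×3.7 = 97.49 → no gain ✓.
4 of the 6 constraints hold; not an equilibrium.

4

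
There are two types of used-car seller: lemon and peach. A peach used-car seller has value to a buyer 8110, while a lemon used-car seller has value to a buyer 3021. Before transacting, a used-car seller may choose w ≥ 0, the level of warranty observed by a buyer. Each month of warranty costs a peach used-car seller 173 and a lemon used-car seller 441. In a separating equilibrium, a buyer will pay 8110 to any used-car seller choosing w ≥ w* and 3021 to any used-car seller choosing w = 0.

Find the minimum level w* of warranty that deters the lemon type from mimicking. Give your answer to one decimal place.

11.5

A lemon used-car seller choosing w = 0 receives 3021.
Imitating at w* instead would pay 8110 at cost 441·w*, netting 8110 − 441·w*.
Indifference: 3021 = 8110 − 441·w*, so w* = (8110 − 3021) / 441 ≈ 11.5.
At w* the lemon type's incentive constraint just binds; the peach type strictly prefers w* since its per-unit cost is lower.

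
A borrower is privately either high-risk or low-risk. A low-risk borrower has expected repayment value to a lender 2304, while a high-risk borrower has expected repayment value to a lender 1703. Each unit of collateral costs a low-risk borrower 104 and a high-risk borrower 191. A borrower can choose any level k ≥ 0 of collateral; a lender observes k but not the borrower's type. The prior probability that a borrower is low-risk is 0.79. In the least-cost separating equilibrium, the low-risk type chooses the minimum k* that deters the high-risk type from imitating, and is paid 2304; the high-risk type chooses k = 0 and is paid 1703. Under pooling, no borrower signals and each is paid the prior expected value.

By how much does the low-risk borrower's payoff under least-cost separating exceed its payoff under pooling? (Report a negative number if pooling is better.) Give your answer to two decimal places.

-201.04

Least-cost separating signal: k* solves 1703 = 2304 − 191·k*, so k* = (2304 − 1703)/191 ≈ 3.1466.
Low-risk type's separating payoff: 2304 − 104 × k* = 2304 − 104 × (2304 − 1703)/191 = 2304 − 62504/191 ≈ 1976.7539.
Pooling payoff: 0.79 × 2304 + 0.21 × 1703 = 2177.79.
Difference: 1976.7539 − 2177.79 = -201.0361, i.e. -201.04 to two decimal places.
The low-risk type would prefer the pooling outcome.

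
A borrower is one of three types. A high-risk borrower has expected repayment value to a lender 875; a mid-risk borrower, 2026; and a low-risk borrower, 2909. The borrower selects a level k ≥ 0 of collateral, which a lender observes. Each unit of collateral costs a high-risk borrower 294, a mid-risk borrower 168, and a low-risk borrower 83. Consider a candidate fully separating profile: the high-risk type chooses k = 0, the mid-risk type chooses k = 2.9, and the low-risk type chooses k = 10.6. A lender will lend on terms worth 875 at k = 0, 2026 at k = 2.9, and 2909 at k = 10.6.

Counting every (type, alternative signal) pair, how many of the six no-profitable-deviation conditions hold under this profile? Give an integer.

High-risk (own payoff 875): to k=2.9 gives 2026 − 294×2.9 = 1173.4 → profitable ✗; to k=10.6 gives 2909 − 294×10.6 = -207.4 → no gain ✓.
Low-risk (own payoff 2909 − 83×10.6 = 2029.2): to k=0 gives 875 → no gain ✓; to k=2.9 gives 2026 − 83×2.9 = 1785.3 → no gain ✓.
Mid-risk (own payoff 2026 − 168×2.9 = 1538.8): to k=0 gives 875 → no gain ✓; to k=10.6 gives 2909 − 168×10.6 = 1128.2 → no gain ✓.
5 of the 6 constraints hold; not an equilibrium.

5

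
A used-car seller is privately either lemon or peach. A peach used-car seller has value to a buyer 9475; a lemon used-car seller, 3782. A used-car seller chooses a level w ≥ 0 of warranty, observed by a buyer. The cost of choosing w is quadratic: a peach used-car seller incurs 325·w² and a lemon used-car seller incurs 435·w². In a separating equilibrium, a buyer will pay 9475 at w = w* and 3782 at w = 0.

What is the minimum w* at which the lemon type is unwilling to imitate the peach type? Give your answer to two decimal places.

3.62

The lemon type at w = 0 receives 3782; imitating at w* yields 9475 − 435·w*².
Indifference: 3782 = 9475 − 435·w*², so w*² = (9475 − 3782) / 435 ≈ 13.0874.
w* = √13.0874 ≈ 3.62.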